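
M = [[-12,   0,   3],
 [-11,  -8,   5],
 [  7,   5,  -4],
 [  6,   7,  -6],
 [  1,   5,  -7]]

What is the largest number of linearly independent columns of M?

Row reduce to echelon form.
R2 ← R2 − (11/12)·R1: [0, -8, 9/4]
R3 ← R3 + (7/12)·R1: [0, 5, -9/4]
R4 ← R4 + (1/2)·R1: [0, 7, -9/2]
R5 ← R5 + (1/12)·R1: [0, 5, -27/4]
R3 ← R3 + (5/8)·R2: [0, 0, -27/32]
R4 ← R4 + (7/8)·R2: [0, 0, -81/32]
R5 ← R5 + (5/8)·R2: [0, 0, -171/32]
R4 ← R4 − (3)·R3: [0, 0, 0]
R5 ← R5 − (19/3)·R3: [0, 0, 0]
Echelon form has 3 nonzero rows, so rank(M) = 3.
The rank gives the maximum number of linearly independent columns: 3.

3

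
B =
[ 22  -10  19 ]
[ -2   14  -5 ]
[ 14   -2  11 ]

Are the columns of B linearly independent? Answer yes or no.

Row reduce B to echelon form.
R2 ← R2 + (1/11)·R1: [0, 144/11, -36/11]
R3 ← R3 − (7/11)·R1: [0, 48/11, -12/11]
R3 ← R3 − (1/3)·R2: [0, 0, 0]
2 pivots among 3 columns.
Only 2 < 3 pivot columns, so the columns are linearly dependent.

no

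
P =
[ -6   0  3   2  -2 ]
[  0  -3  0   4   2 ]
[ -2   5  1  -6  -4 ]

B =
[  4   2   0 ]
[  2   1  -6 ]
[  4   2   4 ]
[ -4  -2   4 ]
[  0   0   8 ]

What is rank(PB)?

2

First compute PB:
[[-20, -10,   4],
 [-22, -11,  50],
 [ 30,  15, -82]]
Now row reduce the product.
R2 ← R2 − (11/10)·R1: [0, 0, 228/5]
R3 ← R3 + (3/2)·R1: [0, 0, -76]
R3 ← R3 + (5/3)·R2: [0, 0, 0]
2 nonzero rows, so rank(PB) = 2.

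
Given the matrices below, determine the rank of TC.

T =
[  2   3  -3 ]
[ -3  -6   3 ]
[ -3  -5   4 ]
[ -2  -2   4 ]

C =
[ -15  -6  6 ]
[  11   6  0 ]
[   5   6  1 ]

2

First compute TC:
[[-12, -12,   9],
 [ -6,   0, -15],
 [ 10,  12, -14],
 [ 28,  24,  -8]]
Now row reduce the product.
R2 ← R2 − (1/2)·R1: [0, 6, -39/2]
R3 ← R3 + (5/6)·R1: [0, 2, -13/2]
R4 ← R4 + (7/3)·R1: [0, -4, 13]
R3 ← R3 − (1/3)·R2: [0, 0, 0]
R4 ← R4 + (2/3)·R2: [0, 0, 0]
2 nonzero rows, so rank(TC) = 2.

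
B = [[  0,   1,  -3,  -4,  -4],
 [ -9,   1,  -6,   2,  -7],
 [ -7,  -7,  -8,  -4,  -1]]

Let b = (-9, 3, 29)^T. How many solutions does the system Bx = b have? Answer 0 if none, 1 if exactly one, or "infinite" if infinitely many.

infinite

Row reduce the augmented matrix [B | b].
Swap R1 ↔ R2
R3 ← R3 − (7/9)·R1: [0, -70/9, -10/3, -50/9, 40/9, 80/3]
R3 ← R3 + (70/9)·R2: [0, 0, -80/3, -110/3, -80/3, -130/3]
The echelon form has 3 nonzero rows, and every pivot lies in the first 5 columns, so rank(B) = rank([B|b]) = 3.
The system is consistent.
rank = 3 < 5 unknowns, so there are infinitely many solutions.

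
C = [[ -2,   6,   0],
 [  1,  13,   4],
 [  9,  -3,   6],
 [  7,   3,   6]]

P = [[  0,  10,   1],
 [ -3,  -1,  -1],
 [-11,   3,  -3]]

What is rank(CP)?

First compute CP:
[[-18, -26,  -8],
 [-83,   9, -24],
 [-57, 111,  -6],
 [-75,  85, -14]]
Now row reduce the product.
R2 ← R2 − (83/18)·R1: [0, 1160/9, 116/9]
R3 ← R3 − (19/6)·R1: [0, 580/3, 58/3]
R4 ← R4 − (25/6)·R1: [0, 580/3, 58/3]
R3 ← R3 − (3/2)·R2: [0, 0, 0]
R4 ← R4 − (3/2)·R2: [0, 0, 0]
2 nonzero rows, so rank(CP) = 2.

2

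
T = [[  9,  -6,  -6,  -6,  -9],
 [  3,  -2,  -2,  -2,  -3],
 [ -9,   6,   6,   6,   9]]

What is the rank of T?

Row reduce to echelon form.
R2 ← R2 − (1/3)·R1: [0, 0, 0, 0, 0]
R3 ← R3 + R1: [0, 0, 0, 0, 0]
Echelon form has 1 nonzero row, so rank(T) = 1.

1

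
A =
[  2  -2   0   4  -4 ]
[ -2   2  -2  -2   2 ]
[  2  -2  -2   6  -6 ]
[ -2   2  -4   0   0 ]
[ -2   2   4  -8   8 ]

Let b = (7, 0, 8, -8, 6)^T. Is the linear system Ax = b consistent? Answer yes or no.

no

Row reduce the augmented matrix [A | b].
R2 ← R2 + R1: [0, 0, -2, 2, -2, 7]
R3 ← R3 − R1: [0, 0, -2, 2, -2, 1]
R4 ← R4 + R1: [0, 0, -4, 4, -4, -1]
R5 ← R5 + R1: [0, 0, 4, -4, 4, 13]
R3 ← R3 − R2: [0, 0, 0, 0, 0, -6]
R4 ← R4 − (2)·R2: [0, 0, 0, 0, 0, -15]
R5 ← R5 + (2)·R2: [0, 0, 0, 0, 0, 27]
R4 ← R4 − (5/2)·R3: [0, 0, 0, 0, 0, 0]
R5 ← R5 + (9/2)·R3: [0, 0, 0, 0, 0, 0]
The echelon form has 3 nonzero rows; the last pivot sits in the augmented column, so rank(A) = 2 but rank([A|b]) = 3.
Since the ranks differ, the system is inconsistent.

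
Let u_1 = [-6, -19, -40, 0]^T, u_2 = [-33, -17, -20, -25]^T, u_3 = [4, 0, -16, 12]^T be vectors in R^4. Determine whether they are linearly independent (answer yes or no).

Form the matrix with these vectors as rows and row reduce.
R2 ← R2 − (11/2)·R1: [0, 175/2, 200, -25]
R3 ← R3 + (2/3)·R1: [0, -38/3, -128/3, 12]
R3 ← R3 + (76/525)·R2: [0, 0, -96/7, 176/21]
3 nonzero rows, so the 3 vectors span a space of dimension 3.
Since 3 = 3, the vectors are linearly independent.

yes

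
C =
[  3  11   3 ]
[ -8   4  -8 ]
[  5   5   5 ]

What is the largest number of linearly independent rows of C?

Row reduce to echelon form.
R2 ← R2 + (8/3)·R1: [0, 100/3, 0]
R3 ← R3 − (5/3)·R1: [0, -40/3, 0]
R3 ← R3 + (2/5)·R2: [0, 0, 0]
Echelon form has 2 nonzero rows, so rank(C) = 2.
The rank gives the maximum number of linearly independent rows: 2.

2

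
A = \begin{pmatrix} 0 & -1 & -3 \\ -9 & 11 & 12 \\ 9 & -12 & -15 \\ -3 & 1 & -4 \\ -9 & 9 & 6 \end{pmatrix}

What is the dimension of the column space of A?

2

Row reduce to echelon form.
Swap R1 ↔ R2
R3 ← R3 + R1: [0, -1, -3]
R4 ← R4 − (1/3)·R1: [0, -8/3, -8]
R5 ← R5 − R1: [0, -2, -6]
R3 ← R3 − R2: [0, 0, 0]
R4 ← R4 − (8/3)·R2: [0, 0, 0]
R5 ← R5 − (2)·R2: [0, 0, 0]
Echelon form has 2 nonzero rows, so rank(A) = 2.
The column space has dimension equal to the rank: 2.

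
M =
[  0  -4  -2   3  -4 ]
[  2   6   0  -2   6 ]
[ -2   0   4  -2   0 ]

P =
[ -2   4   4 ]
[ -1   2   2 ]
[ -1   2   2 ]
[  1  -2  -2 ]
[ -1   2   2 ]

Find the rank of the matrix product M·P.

1

First compute MP:
[[ 13, -26, -26],
 [-18,  36,  36],
 [ -2,   4,   4]]
Now row reduce the product.
R2 ← R2 + (18/13)·R1: [0, 0, 0]
R3 ← R3 + (2/13)·R1: [0, 0, 0]
1 nonzero row, so rank(MP) = 1.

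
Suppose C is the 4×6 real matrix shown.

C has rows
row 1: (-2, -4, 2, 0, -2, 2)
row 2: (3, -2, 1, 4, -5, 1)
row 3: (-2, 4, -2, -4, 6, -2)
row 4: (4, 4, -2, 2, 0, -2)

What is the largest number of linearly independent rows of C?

Row reduce to echelon form.
R2 ← R2 + (3/2)·R1: [0, -8, 4, 4, -8, 4]
R3 ← R3 − R1: [0, 8, -4, -4, 8, -4]
R4 ← R4 + (2)·R1: [0, -4, 2, 2, -4, 2]
R3 ← R3 + R2: [0, 0, 0, 0, 0, 0]
R4 ← R4 − (1/2)·R2: [0, 0, 0, 0, 0, 0]
Echelon form has 2 nonzero rows, so rank(C) = 2.
The rank gives the maximum number of linearly independent rows: 2.

2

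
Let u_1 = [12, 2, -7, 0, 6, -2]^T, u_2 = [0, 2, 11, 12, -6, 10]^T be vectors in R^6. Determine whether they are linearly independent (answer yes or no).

yes

Form the matrix with these vectors as rows and row reduce.
2 nonzero rows, so the 2 vectors span a space of dimension 2.
Since 2 = 2, the vectors are linearly independent.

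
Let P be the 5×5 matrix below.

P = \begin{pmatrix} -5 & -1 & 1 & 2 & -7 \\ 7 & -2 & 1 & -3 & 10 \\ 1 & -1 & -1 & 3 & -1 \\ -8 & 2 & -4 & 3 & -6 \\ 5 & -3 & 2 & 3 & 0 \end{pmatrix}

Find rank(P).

Row reduce to echelon form.
R2 ← R2 + (7/5)·R1: [0, -17/5, 12/5, -1/5, 1/5]
R3 ← R3 + (1/5)·R1: [0, -6/5, -4/5, 17/5, -12/5]
R4 ← R4 − (8/5)·R1: [0, 18/5, -28/5, -1/5, 26/5]
R5 ← R5 + R1: [0, -4, 3, 5, -7]
R3 ← R3 − (6/17)·R2: [0, 0, -28/17, 59/17, -42/17]
R4 ← R4 + (18/17)·R2: [0, 0, -52/17, -7/17, 92/17]
R5 ← R5 − (20/17)·R2: [0, 0, 3/17, 89/17, -123/17]
R4 ← R4 − (13/7)·R3: [0, 0, 0, -48/7, 10]
R5 ← R5 + (3/28)·R3: [0, 0, 0, 157/28, -15/2]
R5 ← R5 + (157/192)·R4: [0, 0, 0, 0, 65/96]
Echelon form has 5 nonzero rows, so rank(P) = 5.

5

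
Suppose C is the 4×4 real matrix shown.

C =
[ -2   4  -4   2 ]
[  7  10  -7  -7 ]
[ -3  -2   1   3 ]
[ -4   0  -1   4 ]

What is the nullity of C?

Row reduce to echelon form.
R2 ← R2 + (7/2)·R1: [0, 24, -21, 0]
R3 ← R3 − (3/2)·R1: [0, -8, 7, 0]
R4 ← R4 − (2)·R1: [0, -8, 7, 0]
R3 ← R3 + (1/3)·R2: [0, 0, 0, 0]
R4 ← R4 + (1/3)·R2: [0, 0, 0, 0]
2 nonzero rows, so rank(C) = 2.
C has 4 columns; by rank–nullity, nullity = 4 − 2 = 2.

2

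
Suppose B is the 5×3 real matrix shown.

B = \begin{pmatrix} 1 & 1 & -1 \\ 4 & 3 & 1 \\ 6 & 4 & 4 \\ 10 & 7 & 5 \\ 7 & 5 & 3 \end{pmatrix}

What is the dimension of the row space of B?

2

Row reduce to echelon form.
R2 ← R2 − (4)·R1: [0, -1, 5]
R3 ← R3 − (6)·R1: [0, -2, 10]
R4 ← R4 − (10)·R1: [0, -3, 15]
R5 ← R5 − (7)·R1: [0, -2, 10]
R3 ← R3 − (2)·R2: [0, 0, 0]
R4 ← R4 − (3)·R2: [0, 0, 0]
R5 ← R5 − (2)·R2: [0, 0, 0]
Echelon form has 2 nonzero rows, so rank(B) = 2.
The row space has dimension equal to the rank: 2.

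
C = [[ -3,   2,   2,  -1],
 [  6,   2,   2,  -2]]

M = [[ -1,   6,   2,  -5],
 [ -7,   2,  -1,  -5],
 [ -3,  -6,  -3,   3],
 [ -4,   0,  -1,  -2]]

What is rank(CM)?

2

First compute CM:
[[-13, -26, -13,  13],
 [-18,  28,   6, -30]]
Now row reduce the product.
R2 ← R2 − (18/13)·R1: [0, 64, 24, -48]
2 nonzero rows, so rank(CM) = 2.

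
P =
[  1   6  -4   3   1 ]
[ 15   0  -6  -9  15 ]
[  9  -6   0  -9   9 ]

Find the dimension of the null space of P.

Row reduce to echelon form.
R2 ← R2 − (15)·R1: [0, -90, 54, -54, 0]
R3 ← R3 − (9)·R1: [0, -60, 36, -36, 0]
R3 ← R3 − (2/3)·R2: [0, 0, 0, 0, 0]
2 nonzero rows, so rank(P) = 2.
P has 5 columns; by rank–nullity, nullity = 5 − 2 = 3.

3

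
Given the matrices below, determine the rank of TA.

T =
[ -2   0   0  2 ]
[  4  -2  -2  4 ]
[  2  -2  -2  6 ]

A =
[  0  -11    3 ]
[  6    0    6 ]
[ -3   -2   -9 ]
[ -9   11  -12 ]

2

First compute TA:
[[-18,  44, -30],
 [-42,   4, -30],
 [-60,  48, -60]]
Now row reduce the product.
R2 ← R2 − (7/3)·R1: [0, -296/3, 40]
R3 ← R3 − (10/3)·R1: [0, -296/3, 40]
R3 ← R3 − R2: [0, 0, 0]
2 nonzero rows, so rank(TA) = 2.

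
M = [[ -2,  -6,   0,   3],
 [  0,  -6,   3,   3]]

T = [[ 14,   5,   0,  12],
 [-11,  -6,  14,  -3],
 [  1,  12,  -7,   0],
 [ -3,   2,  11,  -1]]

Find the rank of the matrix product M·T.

First compute MT:
[[ 29,  32, -51,  -9],
 [ 60,  78, -72,  15]]
Now row reduce the product.
R2 ← R2 − (60/29)·R1: [0, 342/29, 972/29, 975/29]
2 nonzero rows, so rank(MT) = 2.

2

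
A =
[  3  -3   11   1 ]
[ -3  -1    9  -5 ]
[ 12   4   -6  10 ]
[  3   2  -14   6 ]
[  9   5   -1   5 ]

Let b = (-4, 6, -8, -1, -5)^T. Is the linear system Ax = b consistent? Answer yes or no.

no

Row reduce the augmented matrix [A | b].
R2 ← R2 + R1: [0, -4, 20, -4, 2]
R3 ← R3 − (4)·R1: [0, 16, -50, 6, 8]
R4 ← R4 − R1: [0, 5, -25, 5, 3]
R5 ← R5 − (3)·R1: [0, 14, -34, 2, 7]
R3 ← R3 + (4)·R2: [0, 0, 30, -10, 16]
R4 ← R4 + (5/4)·R2: [0, 0, 0, 0, 11/2]
R5 ← R5 + (7/2)·R2: [0, 0, 36, -12, 14]
R5 ← R5 − (6/5)·R3: [0, 0, 0, 0, -26/5]
R5 ← R5 + (52/55)·R4: [0, 0, 0, 0, 0]
The echelon form has 4 nonzero rows; the last pivot sits in the augmented column, so rank(A) = 3 but rank([A|b]) = 4.
Since the ranks differ, the system is inconsistent.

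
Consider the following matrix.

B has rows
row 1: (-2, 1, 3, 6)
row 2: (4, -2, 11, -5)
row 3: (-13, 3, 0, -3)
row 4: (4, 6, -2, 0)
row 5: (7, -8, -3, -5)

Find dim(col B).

Row reduce to echelon form.
R2 ← R2 + (2)·R1: [0, 0, 17, 7]
R3 ← R3 − (13/2)·R1: [0, -7/2, -39/2, -42]
R4 ← R4 + (2)·R1: [0, 8, 4, 12]
R5 ← R5 + (7/2)·R1: [0, -9/2, 15/2, 16]
Swap R2 ↔ R3
R4 ← R4 + (16/7)·R2: [0, 0, -284/7, -84]
R5 ← R5 − (9/7)·R2: [0, 0, 228/7, 70]
R4 ← R4 + (284/119)·R3: [0, 0, 0, -1144/17]
R5 ← R5 − (228/119)·R3: [0, 0, 0, 962/17]
R5 ← R5 + (37/44)·R4: [0, 0, 0, 0]
Echelon form has 4 nonzero rows, so rank(B) = 4.
The column space has dimension equal to the rank: 4.

4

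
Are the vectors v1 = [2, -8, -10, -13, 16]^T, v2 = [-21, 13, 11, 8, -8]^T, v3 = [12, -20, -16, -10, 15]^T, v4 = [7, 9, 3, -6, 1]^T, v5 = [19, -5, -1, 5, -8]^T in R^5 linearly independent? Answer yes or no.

no

Form the matrix with these vectors as rows and row reduce.
R2 ← R2 + (21/2)·R1: [0, -71, -94, -257/2, 160]
R3 ← R3 − (6)·R1: [0, 28, 44, 68, -81]
R4 ← R4 − (7/2)·R1: [0, 37, 38, 79/2, -55]
R5 ← R5 − (19/2)·R1: [0, 71, 94, 257/2, -160]
R3 ← R3 + (28/71)·R2: [0, 0, 492/71, 1230/71, -1271/71]
R4 ← R4 + (37/71)·R2: [0, 0, -780/71, -1950/71, 2015/71]
R5 ← R5 + R2: [0, 0, 0, 0, 0]
R4 ← R4 + (65/41)·R3: [0, 0, 0, 0, 0]
3 nonzero rows, so the 5 vectors span a space of dimension 3.
Since 3 < 5, the vectors are linearly dependent.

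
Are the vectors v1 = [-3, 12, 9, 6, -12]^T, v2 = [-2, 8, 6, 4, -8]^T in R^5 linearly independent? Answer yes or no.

no

Form the matrix with these vectors as rows and row reduce.
R2 ← R2 − (2/3)·R1: [0, 0, 0, 0, 0]
1 nonzero row, so the 2 vectors span a space of dimension 1.
Since 1 < 2, the vectors are linearly dependent.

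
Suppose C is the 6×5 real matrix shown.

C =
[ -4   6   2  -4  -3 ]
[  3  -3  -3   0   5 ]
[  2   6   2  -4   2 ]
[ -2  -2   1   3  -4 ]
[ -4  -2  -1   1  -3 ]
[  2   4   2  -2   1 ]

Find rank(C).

Row reduce to echelon form.
R2 ← R2 + (3/4)·R1: [0, 3/2, -3/2, -3, 11/4]
R3 ← R3 + (1/2)·R1: [0, 9, 3, -6, 1/2]
R4 ← R4 − (1/2)·R1: [0, -5, 0, 5, -5/2]
R5 ← R5 − R1: [0, -8, -3, 5, 0]
R6 ← R6 + (1/2)·R1: [0, 7, 3, -4, -1/2]
R3 ← R3 − (6)·R2: [0, 0, 12, 12, -16]
R4 ← R4 + (10/3)·R2: [0, 0, -5, -5, 20/3]
R5 ← R5 + (16/3)·R2: [0, 0, -11, -11, 44/3]
R6 ← R6 − (14/3)·R2: [0, 0, 10, 10, -40/3]
R4 ← R4 + (5/12)·R3: [0, 0, 0, 0, 0]
R5 ← R5 + (11/12)·R3: [0, 0, 0, 0, 0]
R6 ← R6 − (5/6)·R3: [0, 0, 0, 0, 0]
Echelon form has 3 nonzero rows, so rank(C) = 3.

3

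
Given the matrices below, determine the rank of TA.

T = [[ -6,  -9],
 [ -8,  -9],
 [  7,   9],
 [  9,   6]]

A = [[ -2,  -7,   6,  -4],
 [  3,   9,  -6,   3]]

First compute TA:
[[-15, -39,  18,  -3],
 [-11, -25,   6,   5],
 [ 13,  32, -12,  -1],
 [  0,  -9,  18, -18]]
Now row reduce the product.
R2 ← R2 − (11/15)·R1: [0, 18/5, -36/5, 36/5]
R3 ← R3 + (13/15)·R1: [0, -9/5, 18/5, -18/5]
R3 ← R3 + (1/2)·R2: [0, 0, 0, 0]
R4 ← R4 + (5/2)·R2: [0, 0, 0, 0]
2 nonzero rows, so rank(TA) = 2.

2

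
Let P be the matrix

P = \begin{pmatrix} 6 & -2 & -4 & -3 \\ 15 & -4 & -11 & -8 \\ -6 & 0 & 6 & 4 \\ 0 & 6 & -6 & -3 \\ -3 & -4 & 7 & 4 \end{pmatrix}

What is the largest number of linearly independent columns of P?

Row reduce to echelon form.
R2 ← R2 − (5/2)·R1: [0, 1, -1, -1/2]
R3 ← R3 + R1: [0, -2, 2, 1]
R5 ← R5 + (1/2)·R1: [0, -5, 5, 5/2]
R3 ← R3 + (2)·R2: [0, 0, 0, 0]
R4 ← R4 − (6)·R2: [0, 0, 0, 0]
R5 ← R5 + (5)·R2: [0, 0, 0, 0]
Echelon form has 2 nonzero rows, so rank(P) = 2.
The rank gives the maximum number of linearly independent columns: 2.

2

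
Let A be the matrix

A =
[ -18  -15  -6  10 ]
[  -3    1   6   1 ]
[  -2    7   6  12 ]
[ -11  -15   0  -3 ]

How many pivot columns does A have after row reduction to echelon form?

Row reduce to echelon form.
R2 ← R2 − (1/6)·R1: [0, 7/2, 7, -2/3]
R3 ← R3 − (1/9)·R1: [0, 26/3, 20/3, 98/9]
R4 ← R4 − (11/18)·R1: [0, -35/6, 11/3, -82/9]
R3 ← R3 − (52/21)·R2: [0, 0, -32/3, 790/63]
R4 ← R4 + (5/3)·R2: [0, 0, 46/3, -92/9]
R4 ← R4 + (23/16)·R3: [0, 0, 0, 437/56]
Echelon form has 4 nonzero rows, so rank(A) = 4.
Each nonzero row contributes one pivot column: 4 pivot columns.

4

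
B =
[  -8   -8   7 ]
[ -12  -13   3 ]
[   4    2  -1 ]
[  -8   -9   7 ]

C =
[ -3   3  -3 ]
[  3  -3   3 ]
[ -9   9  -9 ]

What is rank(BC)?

1

First compute BC:
[[-63,  63, -63],
 [-30,  30, -30],
 [  3,  -3,   3],
 [-66,  66, -66]]
Now row reduce the product.
R2 ← R2 − (10/21)·R1: [0, 0, 0]
R3 ← R3 + (1/21)·R1: [0, 0, 0]
R4 ← R4 − (22/21)·R1: [0, 0, 0]
1 nonzero row, so rank(BC) = 1.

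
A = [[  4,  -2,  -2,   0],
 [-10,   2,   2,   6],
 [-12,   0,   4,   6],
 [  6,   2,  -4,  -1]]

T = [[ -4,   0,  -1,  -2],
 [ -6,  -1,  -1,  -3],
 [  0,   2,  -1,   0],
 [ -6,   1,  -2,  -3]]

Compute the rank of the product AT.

First compute AT:
[[ -4,  -2,   0,  -2],
 [ -8,   8,  -6,  -4],
 [ 12,  14,  -4,   6],
 [-30, -11,  -2, -15]]
Now row reduce the product.
R2 ← R2 − (2)·R1: [0, 12, -6, 0]
R3 ← R3 + (3)·R1: [0, 8, -4, 0]
R4 ← R4 − (15/2)·R1: [0, 4, -2, 0]
R3 ← R3 − (2/3)·R2: [0, 0, 0, 0]
R4 ← R4 − (1/3)·R2: [0, 0, 0, 0]
2 nonzero rows, so rank(AT) = 2.

2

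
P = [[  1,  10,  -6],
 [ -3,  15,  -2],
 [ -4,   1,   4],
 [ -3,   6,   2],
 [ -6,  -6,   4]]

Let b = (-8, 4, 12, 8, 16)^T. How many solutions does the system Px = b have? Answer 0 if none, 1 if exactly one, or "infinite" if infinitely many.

Row reduce the augmented matrix [P | b].
R2 ← R2 + (3)·R1: [0, 45, -20, -20]
R3 ← R3 + (4)·R1: [0, 41, -20, -20]
R4 ← R4 + (3)·R1: [0, 36, -16, -16]
R5 ← R5 + (6)·R1: [0, 54, -32, -32]
R3 ← R3 − (41/45)·R2: [0, 0, -16/9, -16/9]
R4 ← R4 − (4/5)·R2: [0, 0, 0, 0]
R5 ← R5 − (6/5)·R2: [0, 0, -8, -8]
R5 ← R5 − (9/2)·R3: [0, 0, 0, 0]
The echelon form has 3 nonzero rows, and every pivot lies in the first 3 columns, so rank(P) = rank([P|b]) = 3.
The system is consistent.
rank = 3 = number of unknowns, so the solution is unique.

1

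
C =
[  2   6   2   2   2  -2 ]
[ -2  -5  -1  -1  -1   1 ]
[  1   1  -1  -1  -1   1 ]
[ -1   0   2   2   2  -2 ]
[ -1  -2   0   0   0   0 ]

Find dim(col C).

2

Row reduce to echelon form.
R2 ← R2 + R1: [0, 1, 1, 1, 1, -1]
R3 ← R3 − (1/2)·R1: [0, -2, -2, -2, -2, 2]
R4 ← R4 + (1/2)·R1: [0, 3, 3, 3, 3, -3]
R5 ← R5 + (1/2)·R1: [0, 1, 1, 1, 1, -1]
R3 ← R3 + (2)·R2: [0, 0, 0, 0, 0, 0]
R4 ← R4 − (3)·R2: [0, 0, 0, 0, 0, 0]
R5 ← R5 − R2: [0, 0, 0, 0, 0, 0]
Echelon form has 2 nonzero rows, so rank(C) = 2.
The column space has dimension equal to the rank: 2.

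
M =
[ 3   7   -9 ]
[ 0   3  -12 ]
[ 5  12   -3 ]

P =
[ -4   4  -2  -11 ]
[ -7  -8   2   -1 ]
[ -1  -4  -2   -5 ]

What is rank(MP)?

First compute MP:
[[-52,  -8,  26,   5],
 [ -9,  24,  30,  57],
 [-101, -64,  20, -52]]
Now row reduce the product.
R2 ← R2 − (9/52)·R1: [0, 330/13, 51/2, 2919/52]
R3 ← R3 − (101/52)·R1: [0, -630/13, -61/2, -3209/52]
R3 ← R3 + (21/11)·R2: [0, 0, 200/11, 500/11]
3 nonzero rows, so rank(MP) = 3.

3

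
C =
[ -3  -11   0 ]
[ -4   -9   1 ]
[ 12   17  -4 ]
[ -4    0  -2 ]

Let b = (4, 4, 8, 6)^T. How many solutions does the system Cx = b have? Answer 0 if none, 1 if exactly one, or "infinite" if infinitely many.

Row reduce the augmented matrix [C | b].
R2 ← R2 − (4/3)·R1: [0, 17/3, 1, -4/3]
R3 ← R3 + (4)·R1: [0, -27, -4, 24]
R4 ← R4 − (4/3)·R1: [0, 44/3, -2, 2/3]
R3 ← R3 + (81/17)·R2: [0, 0, 13/17, 300/17]
R4 ← R4 − (44/17)·R2: [0, 0, -78/17, 70/17]
R4 ← R4 + (6)·R3: [0, 0, 0, 110]
The echelon form has 4 nonzero rows; the last pivot sits in the augmented column, so rank(C) = 3 but rank([C|b]) = 4.
Since the ranks differ, the system is inconsistent.
It has no solutions.

0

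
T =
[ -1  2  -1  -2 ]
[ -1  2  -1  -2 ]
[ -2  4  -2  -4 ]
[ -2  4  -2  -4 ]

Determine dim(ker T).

Row reduce to echelon form.
R2 ← R2 − R1: [0, 0, 0, 0]
R3 ← R3 − (2)·R1: [0, 0, 0, 0]
R4 ← R4 − (2)·R1: [0, 0, 0, 0]
1 nonzero row, so rank(T) = 1.
T has 4 columns; by rank–nullity, nullity = 4 − 1 = 3.

3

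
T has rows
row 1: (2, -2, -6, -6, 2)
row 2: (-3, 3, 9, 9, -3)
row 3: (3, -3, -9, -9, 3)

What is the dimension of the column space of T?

1

Row reduce to echelon form.
R2 ← R2 + (3/2)·R1: [0, 0, 0, 0, 0]
R3 ← R3 − (3/2)·R1: [0, 0, 0, 0, 0]
Echelon form has 1 nonzero row, so rank(T) = 1.
The column space has dimension equal to the rank: 1.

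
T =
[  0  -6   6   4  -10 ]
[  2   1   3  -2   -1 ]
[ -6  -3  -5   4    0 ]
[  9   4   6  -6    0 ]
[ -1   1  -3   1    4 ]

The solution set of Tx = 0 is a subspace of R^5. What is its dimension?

Row reduce to echelon form.
Swap R1 ↔ R2
R3 ← R3 + (3)·R1: [0, 0, 4, -2, -3]
R4 ← R4 − (9/2)·R1: [0, -1/2, -15/2, 3, 9/2]
R5 ← R5 + (1/2)·R1: [0, 3/2, -3/2, 0, 7/2]
R4 ← R4 − (1/12)·R2: [0, 0, -8, 8/3, 16/3]
R5 ← R5 + (1/4)·R2: [0, 0, 0, 1, 1]
R4 ← R4 + (2)·R3: [0, 0, 0, -4/3, -2/3]
R5 ← R5 + (3/4)·R4: [0, 0, 0, 0, 1/2]
5 nonzero rows, so rank(T) = 5.
T has 5 columns; by rank–nullity, nullity = 5 − 5 = 0.

0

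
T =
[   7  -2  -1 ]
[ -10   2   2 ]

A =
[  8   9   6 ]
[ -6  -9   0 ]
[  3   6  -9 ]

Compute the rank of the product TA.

First compute TA:
[[ 65,  75,  51],
 [-86, -96, -78]]
Now row reduce the product.
R2 ← R2 + (86/65)·R1: [0, 42/13, -684/65]
2 nonzero rows, so rank(TA) = 2.

2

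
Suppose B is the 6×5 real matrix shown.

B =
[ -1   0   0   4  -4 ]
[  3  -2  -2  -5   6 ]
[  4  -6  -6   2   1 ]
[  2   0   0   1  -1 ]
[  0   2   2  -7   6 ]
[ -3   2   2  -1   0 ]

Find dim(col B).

3

Row reduce to echelon form.
R2 ← R2 + (3)·R1: [0, -2, -2, 7, -6]
R3 ← R3 + (4)·R1: [0, -6, -6, 18, -15]
R4 ← R4 + (2)·R1: [0, 0, 0, 9, -9]
R6 ← R6 − (3)·R1: [0, 2, 2, -13, 12]
R3 ← R3 − (3)·R2: [0, 0, 0, -3, 3]
R5 ← R5 + R2: [0, 0, 0, 0, 0]
R6 ← R6 + R2: [0, 0, 0, -6, 6]
R4 ← R4 + (3)·R3: [0, 0, 0, 0, 0]
R6 ← R6 − (2)·R3: [0, 0, 0, 0, 0]
Echelon form has 3 nonzero rows, so rank(B) = 3.
The column space has dimension equal to the rank: 3.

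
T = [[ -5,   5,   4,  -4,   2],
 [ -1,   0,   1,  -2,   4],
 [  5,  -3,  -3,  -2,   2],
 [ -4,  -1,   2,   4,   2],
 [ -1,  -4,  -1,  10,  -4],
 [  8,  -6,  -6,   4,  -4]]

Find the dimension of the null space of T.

Row reduce to echelon form.
R2 ← R2 − (1/5)·R1: [0, -1, 1/5, -6/5, 18/5]
R3 ← R3 + R1: [0, 2, 1, -6, 4]
R4 ← R4 − (4/5)·R1: [0, -5, -6/5, 36/5, 2/5]
R5 ← R5 − (1/5)·R1: [0, -5, -9/5, 54/5, -22/5]
R6 ← R6 + (8/5)·R1: [0, 2, 2/5, -12/5, -4/5]
R3 ← R3 + (2)·R2: [0, 0, 7/5, -42/5, 56/5]
R4 ← R4 − (5)·R2: [0, 0, -11/5, 66/5, -88/5]
R5 ← R5 − (5)·R2: [0, 0, -14/5, 84/5, -112/5]
R6 ← R6 + (2)·R2: [0, 0, 4/5, -24/5, 32/5]
R4 ← R4 + (11/7)·R3: [0, 0, 0, 0, 0]
R5 ← R5 + (2)·R3: [0, 0, 0, 0, 0]
R6 ← R6 − (4/7)·R3: [0, 0, 0, 0, 0]
3 nonzero rows, so rank(T) = 3.
T has 5 columns; by rank–nullity, nullity = 5 − 3 = 2.

2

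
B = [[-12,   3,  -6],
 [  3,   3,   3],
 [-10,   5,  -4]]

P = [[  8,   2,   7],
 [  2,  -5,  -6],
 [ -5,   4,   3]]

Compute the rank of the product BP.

First compute BP:
[[-60, -63, -120],
 [ 15,   3,  12],
 [-50, -61, -112]]
Now row reduce the product.
R2 ← R2 + (1/4)·R1: [0, -51/4, -18]
R3 ← R3 − (5/6)·R1: [0, -17/2, -12]
R3 ← R3 − (2/3)·R2: [0, 0, 0]
2 nonzero rows, so rank(BP) = 2.

2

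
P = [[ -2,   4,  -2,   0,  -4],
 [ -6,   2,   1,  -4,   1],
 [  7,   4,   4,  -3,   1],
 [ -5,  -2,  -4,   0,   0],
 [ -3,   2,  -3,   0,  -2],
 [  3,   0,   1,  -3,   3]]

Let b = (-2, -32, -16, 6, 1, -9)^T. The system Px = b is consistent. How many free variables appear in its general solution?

0

Row reduce the augmented matrix [P | b].
R2 ← R2 − (3)·R1: [0, -10, 7, -4, 13, -26]
R3 ← R3 + (7/2)·R1: [0, 18, -3, -3, -13, -23]
R4 ← R4 − (5/2)·R1: [0, -12, 1, 0, 10, 11]
R5 ← R5 − (3/2)·R1: [0, -4, 0, 0, 4, 4]
R6 ← R6 + (3/2)·R1: [0, 6, -2, -3, -3, -12]
R3 ← R3 + (9/5)·R2: [0, 0, 48/5, -51/5, 52/5, -349/5]
R4 ← R4 − (6/5)·R2: [0, 0, -37/5, 24/5, -28/5, 211/5]
R5 ← R5 − (2/5)·R2: [0, 0, -14/5, 8/5, -6/5, 72/5]
R6 ← R6 + (3/5)·R2: [0, 0, 11/5, -27/5, 24/5, -138/5]
R4 ← R4 + (37/48)·R3: [0, 0, 0, -49/16, 29/12, -557/48]
R5 ← R5 + (7/24)·R3: [0, 0, 0, -11/8, 11/6, -143/24]
R6 ← R6 − (11/48)·R3: [0, 0, 0, -49/16, 29/12, -557/48]
R5 ← R5 − (22/49)·R4: [0, 0, 0, 0, 110/147, -110/147]
R6 ← R6 − R4: [0, 0, 0, 0, 0, 0]
The echelon form has 5 nonzero rows, and every pivot lies in the first 5 columns, so rank(P) = rank([P|b]) = 5.
The system is consistent.
Free variables = (unknowns) − (rank) = 5 − 5 = 0.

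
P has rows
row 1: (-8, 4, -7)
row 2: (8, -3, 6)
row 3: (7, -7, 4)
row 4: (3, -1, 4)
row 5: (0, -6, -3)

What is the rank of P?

3

Row reduce to echelon form.
R2 ← R2 + R1: [0, 1, -1]
R3 ← R3 + (7/8)·R1: [0, -7/2, -17/8]
R4 ← R4 + (3/8)·R1: [0, 1/2, 11/8]
R3 ← R3 + (7/2)·R2: [0, 0, -45/8]
R4 ← R4 − (1/2)·R2: [0, 0, 15/8]
R5 ← R5 + (6)·R2: [0, 0, -9]
R4 ← R4 + (1/3)·R3: [0, 0, 0]
R5 ← R5 − (8/5)·R3: [0, 0, 0]
Echelon form has 3 nonzero rows, so rank(P) = 3.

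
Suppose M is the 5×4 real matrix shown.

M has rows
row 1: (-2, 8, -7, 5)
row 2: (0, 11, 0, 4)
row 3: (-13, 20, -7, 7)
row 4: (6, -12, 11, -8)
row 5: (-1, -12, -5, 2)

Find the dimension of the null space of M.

Row reduce to echelon form.
R3 ← R3 − (13/2)·R1: [0, -32, 77/2, -51/2]
R4 ← R4 + (3)·R1: [0, 12, -10, 7]
R5 ← R5 − (1/2)·R1: [0, -16, -3/2, -1/2]
R3 ← R3 + (32/11)·R2: [0, 0, 77/2, -305/22]
R4 ← R4 − (12/11)·R2: [0, 0, -10, 29/11]
R5 ← R5 + (16/11)·R2: [0, 0, -3/2, 117/22]
R4 ← R4 + (20/77)·R3: [0, 0, 0, -817/847]
R5 ← R5 + (3/77)·R3: [0, 0, 0, 4047/847]
R5 ← R5 + (213/43)·R4: [0, 0, 0, 0]
4 nonzero rows, so rank(M) = 4.
M has 4 columns; by rank–nullity, nullity = 4 − 4 = 0.

0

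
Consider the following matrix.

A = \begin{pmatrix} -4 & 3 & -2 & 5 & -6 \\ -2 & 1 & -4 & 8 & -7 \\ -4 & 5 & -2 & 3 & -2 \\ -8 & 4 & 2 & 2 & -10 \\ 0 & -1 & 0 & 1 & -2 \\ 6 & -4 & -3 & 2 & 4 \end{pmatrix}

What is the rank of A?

Row reduce to echelon form.
R2 ← R2 − (1/2)·R1: [0, -1/2, -3, 11/2, -4]
R3 ← R3 − R1: [0, 2, 0, -2, 4]
R4 ← R4 − (2)·R1: [0, -2, 6, -8, 2]
R6 ← R6 + (3/2)·R1: [0, 1/2, -6, 19/2, -5]
R3 ← R3 + (4)·R2: [0, 0, -12, 20, -12]
R4 ← R4 − (4)·R2: [0, 0, 18, -30, 18]
R5 ← R5 − (2)·R2: [0, 0, 6, -10, 6]
R6 ← R6 + R2: [0, 0, -9, 15, -9]
R4 ← R4 + (3/2)·R3: [0, 0, 0, 0, 0]
R5 ← R5 + (1/2)·R3: [0, 0, 0, 0, 0]
R6 ← R6 − (3/4)·R3: [0, 0, 0, 0, 0]
Echelon form has 3 nonzero rows, so rank(A) = 3.

3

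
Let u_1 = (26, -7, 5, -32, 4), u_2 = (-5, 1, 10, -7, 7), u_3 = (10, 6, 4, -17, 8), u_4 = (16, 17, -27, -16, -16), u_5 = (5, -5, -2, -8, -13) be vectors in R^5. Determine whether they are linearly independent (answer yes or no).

Form the matrix with these vectors as rows and row reduce.
R2 ← R2 + (5/26)·R1: [0, -9/26, 285/26, -171/13, 101/13]
R3 ← R3 − (5/13)·R1: [0, 113/13, 27/13, -61/13, 84/13]
R4 ← R4 − (8/13)·R1: [0, 277/13, -391/13, 48/13, -240/13]
R5 ← R5 − (5/26)·R1: [0, -95/26, -77/26, -24/13, -179/13]
R3 ← R3 + (226/9)·R2: [0, 0, 832/3, -335, 1814/9]
R4 ← R4 + (554/9)·R2: [0, 0, 1934/3, -806, 4138/9]
R5 ← R5 − (95/9)·R2: [0, 0, -356/3, 137, -862/9]
R4 ← R4 − (967/416)·R3: [0, 0, 0, -11351/416, -5455/624]
R5 ← R5 + (89/208)·R3: [0, 0, 0, -1319/208, -2975/312]
R5 ← R5 − (2638/11351)·R4: [0, 0, 0, 0, -255520/34053]
5 nonzero rows, so the 5 vectors span a space of dimension 5.
Since 5 = 5, the vectors are linearly independent.

yes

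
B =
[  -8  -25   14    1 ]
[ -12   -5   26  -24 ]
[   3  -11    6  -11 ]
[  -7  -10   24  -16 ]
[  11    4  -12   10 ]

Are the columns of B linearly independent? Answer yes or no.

yes

Row reduce B to echelon form.
R2 ← R2 − (3/2)·R1: [0, 65/2, 5, -51/2]
R3 ← R3 + (3/8)·R1: [0, -163/8, 45/4, -85/8]
R4 ← R4 − (7/8)·R1: [0, 95/8, 47/4, -135/8]
R5 ← R5 + (11/8)·R1: [0, -243/8, 29/4, 91/8]
R3 ← R3 + (163/260)·R2: [0, 0, 187/13, -6919/260]
R4 ← R4 − (19/52)·R2: [0, 0, 129/13, -393/52]
R5 ← R5 + (243/260)·R2: [0, 0, 155/13, -3239/260]
R4 ← R4 − (129/187)·R3: [0, 0, 0, 54/5]
R5 ← R5 − (155/187)·R3: [0, 0, 0, 48/5]
R5 ← R5 − (8/9)·R4: [0, 0, 0, 0]
4 pivots among 4 columns.
Every column is a pivot column, so the columns are linearly independent.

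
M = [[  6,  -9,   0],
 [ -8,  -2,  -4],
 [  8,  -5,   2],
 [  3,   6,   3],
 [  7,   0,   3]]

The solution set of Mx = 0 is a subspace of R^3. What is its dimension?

Row reduce to echelon form.
R2 ← R2 + (4/3)·R1: [0, -14, -4]
R3 ← R3 − (4/3)·R1: [0, 7, 2]
R4 ← R4 − (1/2)·R1: [0, 21/2, 3]
R5 ← R5 − (7/6)·R1: [0, 21/2, 3]
R3 ← R3 + (1/2)·R2: [0, 0, 0]
R4 ← R4 + (3/4)·R2: [0, 0, 0]
R5 ← R5 + (3/4)·R2: [0, 0, 0]
2 nonzero rows, so rank(M) = 2.
M has 3 columns; by rank–nullity, nullity = 3 − 2 = 1.

1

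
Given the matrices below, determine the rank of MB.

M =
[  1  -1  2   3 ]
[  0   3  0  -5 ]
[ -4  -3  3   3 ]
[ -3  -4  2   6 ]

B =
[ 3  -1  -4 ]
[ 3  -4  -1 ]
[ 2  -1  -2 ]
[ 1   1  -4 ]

3

First compute MB:
[[  7,   4, -19],
 [  4, -17,  17],
 [-12,  16,   1],
 [-11,  23, -12]]
Now row reduce the product.
R2 ← R2 − (4/7)·R1: [0, -135/7, 195/7]
R3 ← R3 + (12/7)·R1: [0, 160/7, -221/7]
R4 ← R4 + (11/7)·R1: [0, 205/7, -293/7]
R3 ← R3 + (32/27)·R2: [0, 0, 13/9]
R4 ← R4 + (41/27)·R2: [0, 0, 4/9]
R4 ← R4 − (4/13)·R3: [0, 0, 0]
3 nonzero rows, so rank(MB) = 3.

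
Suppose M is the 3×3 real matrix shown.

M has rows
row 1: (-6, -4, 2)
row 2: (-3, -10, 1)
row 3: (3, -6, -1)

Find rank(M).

2

Row reduce to echelon form.
R2 ← R2 − (1/2)·R1: [0, -8, 0]
R3 ← R3 + (1/2)·R1: [0, -8, 0]
R3 ← R3 − R2: [0, 0, 0]
Echelon form has 2 nonzero rows, so rank(M) = 2.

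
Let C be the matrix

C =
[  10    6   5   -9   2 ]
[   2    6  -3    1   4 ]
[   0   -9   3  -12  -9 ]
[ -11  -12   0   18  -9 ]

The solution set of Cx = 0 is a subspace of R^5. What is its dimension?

1

Row reduce to echelon form.
R2 ← R2 − (1/5)·R1: [0, 24/5, -4, 14/5, 18/5]
R4 ← R4 + (11/10)·R1: [0, -27/5, 11/2, 81/10, -34/5]
R3 ← R3 + (15/8)·R2: [0, 0, -9/2, -27/4, -9/4]
R4 ← R4 + (9/8)·R2: [0, 0, 1, 45/4, -11/4]
R4 ← R4 + (2/9)·R3: [0, 0, 0, 39/4, -13/4]
4 nonzero rows, so rank(C) = 4.
C has 5 columns; by rank–nullity, nullity = 5 − 4 = 1.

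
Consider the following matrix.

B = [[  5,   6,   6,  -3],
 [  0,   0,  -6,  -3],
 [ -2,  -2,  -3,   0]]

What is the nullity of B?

1

Row reduce to echelon form.
R3 ← R3 + (2/5)·R1: [0, 2/5, -3/5, -6/5]
Swap R2 ↔ R3
3 nonzero rows, so rank(B) = 3.
B has 4 columns; by rank–nullity, nullity = 4 − 3 = 1.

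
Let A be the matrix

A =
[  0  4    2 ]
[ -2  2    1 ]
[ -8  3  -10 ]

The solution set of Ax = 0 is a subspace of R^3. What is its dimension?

Row reduce to echelon form.
Swap R1 ↔ R2
R3 ← R3 − (4)·R1: [0, -5, -14]
R3 ← R3 + (5/4)·R2: [0, 0, -23/2]
3 nonzero rows, so rank(A) = 3.
A has 3 columns; by rank–nullity, nullity = 3 − 3 = 0.

0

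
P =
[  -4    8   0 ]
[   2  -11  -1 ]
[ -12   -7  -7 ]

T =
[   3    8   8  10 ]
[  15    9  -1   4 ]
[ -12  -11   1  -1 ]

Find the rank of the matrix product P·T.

3

First compute PT:
[[108,  40, -40,  -8],
 [-147, -72,  26, -23],
 [-57, -82, -96, -141]]
Now row reduce the product.
R2 ← R2 + (49/36)·R1: [0, -158/9, -256/9, -305/9]
R3 ← R3 + (19/36)·R1: [0, -548/9, -1054/9, -1307/9]
R3 ← R3 − (274/79)·R2: [0, 0, -1458/79, -2187/79]
3 nonzero rows, so rank(PT) = 3.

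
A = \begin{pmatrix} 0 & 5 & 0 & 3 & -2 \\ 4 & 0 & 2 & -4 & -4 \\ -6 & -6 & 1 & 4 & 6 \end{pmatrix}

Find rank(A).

3

Row reduce to echelon form.
Swap R1 ↔ R2
R3 ← R3 + (3/2)·R1: [0, -6, 4, -2, 0]
R3 ← R3 + (6/5)·R2: [0, 0, 4, 8/5, -12/5]
Echelon form has 3 nonzero rows, so rank(A) = 3.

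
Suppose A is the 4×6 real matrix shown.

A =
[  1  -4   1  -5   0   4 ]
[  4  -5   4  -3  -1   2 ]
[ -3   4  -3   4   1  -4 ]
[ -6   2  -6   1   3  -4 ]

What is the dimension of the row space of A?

3

Row reduce to echelon form.
R2 ← R2 − (4)·R1: [0, 11, 0, 17, -1, -14]
R3 ← R3 + (3)·R1: [0, -8, 0, -11, 1, 8]
R4 ← R4 + (6)·R1: [0, -22, 0, -29, 3, 20]
R3 ← R3 + (8/11)·R2: [0, 0, 0, 15/11, 3/11, -24/11]
R4 ← R4 + (2)·R2: [0, 0, 0, 5, 1, -8]
R4 ← R4 − (11/3)·R3: [0, 0, 0, 0, 0, 0]
Echelon form has 3 nonzero rows, so rank(A) = 3.
The row space has dimension equal to the rank: 3.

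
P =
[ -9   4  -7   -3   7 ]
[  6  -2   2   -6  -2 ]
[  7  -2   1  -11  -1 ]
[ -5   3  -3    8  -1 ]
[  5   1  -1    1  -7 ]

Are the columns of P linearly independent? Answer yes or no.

no

Row reduce P to echelon form.
R2 ← R2 + (2/3)·R1: [0, 2/3, -8/3, -8, 8/3]
R3 ← R3 + (7/9)·R1: [0, 10/9, -40/9, -40/3, 40/9]
R4 ← R4 − (5/9)·R1: [0, 7/9, 8/9, 29/3, -44/9]
R5 ← R5 + (5/9)·R1: [0, 29/9, -44/9, -2/3, -28/9]
R3 ← R3 − (5/3)·R2: [0, 0, 0, 0, 0]
R4 ← R4 − (7/6)·R2: [0, 0, 4, 19, -8]
R5 ← R5 − (29/6)·R2: [0, 0, 8, 38, -16]
Swap R3 ↔ R4
R5 ← R5 − (2)·R3: [0, 0, 0, 0, 0]
3 pivots among 5 columns.
Only 3 < 5 pivot columns, so the columns are linearly dependent.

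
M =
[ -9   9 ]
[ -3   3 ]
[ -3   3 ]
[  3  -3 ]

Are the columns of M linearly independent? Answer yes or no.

no

Row reduce M to echelon form.
R2 ← R2 − (1/3)·R1: [0, 0]
R3 ← R3 − (1/3)·R1: [0, 0]
R4 ← R4 + (1/3)·R1: [0, 0]
1 pivot among 2 columns.
Only 1 < 2 pivot columns, so the columns are linearly dependent.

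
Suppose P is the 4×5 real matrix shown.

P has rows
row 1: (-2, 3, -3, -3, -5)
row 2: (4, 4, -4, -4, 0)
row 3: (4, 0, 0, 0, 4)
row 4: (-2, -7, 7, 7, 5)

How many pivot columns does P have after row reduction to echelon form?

Row reduce to echelon form.
R2 ← R2 + (2)·R1: [0, 10, -10, -10, -10]
R3 ← R3 + (2)·R1: [0, 6, -6, -6, -6]
R4 ← R4 − R1: [0, -10, 10, 10, 10]
R3 ← R3 − (3/5)·R2: [0, 0, 0, 0, 0]
R4 ← R4 + R2: [0, 0, 0, 0, 0]
Echelon form has 2 nonzero rows, so rank(P) = 2.
Each nonzero row contributes one pivot column: 2 pivot columns.

2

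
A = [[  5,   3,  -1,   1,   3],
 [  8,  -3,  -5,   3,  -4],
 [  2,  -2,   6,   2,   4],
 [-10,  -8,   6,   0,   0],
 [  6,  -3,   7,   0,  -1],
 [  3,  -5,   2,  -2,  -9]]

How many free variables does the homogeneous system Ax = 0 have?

Row reduce to echelon form.
R2 ← R2 − (8/5)·R1: [0, -39/5, -17/5, 7/5, -44/5]
R3 ← R3 − (2/5)·R1: [0, -16/5, 32/5, 8/5, 14/5]
R4 ← R4 + (2)·R1: [0, -2, 4, 2, 6]
R5 ← R5 − (6/5)·R1: [0, -33/5, 41/5, -6/5, -23/5]
R6 ← R6 − (3/5)·R1: [0, -34/5, 13/5, -13/5, -54/5]
R3 ← R3 − (16/39)·R2: [0, 0, 304/39, 40/39, 250/39]
R4 ← R4 − (10/39)·R2: [0, 0, 190/39, 64/39, 322/39]
R5 ← R5 − (11/13)·R2: [0, 0, 144/13, -31/13, 37/13]
R6 ← R6 − (34/39)·R2: [0, 0, 217/39, -149/39, -122/39]
R4 ← R4 − (5/8)·R3: [0, 0, 0, 1, 17/4]
R5 ← R5 − (27/19)·R3: [0, 0, 0, -73/19, -119/19]
R6 ← R6 − (217/304)·R3: [0, 0, 0, -173/38, -1171/152]
R5 ← R5 + (73/19)·R4: [0, 0, 0, 0, 765/76]
R6 ← R6 + (173/38)·R4: [0, 0, 0, 0, 885/76]
R6 ← R6 − (59/51)·R5: [0, 0, 0, 0, 0]
5 nonzero rows, so rank(A) = 5.
A has 5 columns; by rank–nullity, nullity = 5 − 5 = 0.

0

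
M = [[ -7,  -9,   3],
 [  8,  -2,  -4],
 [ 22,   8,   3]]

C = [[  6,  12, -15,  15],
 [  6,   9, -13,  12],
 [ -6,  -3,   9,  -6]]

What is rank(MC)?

First compute MC:
[[-114, -174, 249, -231],
 [ 60,  90, -130, 120],
 [162, 327, -407, 408]]
Now row reduce the product.
R2 ← R2 + (10/19)·R1: [0, -30/19, 20/19, -30/19]
R3 ← R3 + (27/19)·R1: [0, 1515/19, -1010/19, 1515/19]
R3 ← R3 + (101/2)·R2: [0, 0, 0, 0]
2 nonzero rows, so rank(MC) = 2.

2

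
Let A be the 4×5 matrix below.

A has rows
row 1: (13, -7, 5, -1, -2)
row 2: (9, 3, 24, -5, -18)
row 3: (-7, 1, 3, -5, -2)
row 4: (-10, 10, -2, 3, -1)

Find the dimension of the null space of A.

Row reduce to echelon form.
R2 ← R2 − (9/13)·R1: [0, 102/13, 267/13, -56/13, -216/13]
R3 ← R3 + (7/13)·R1: [0, -36/13, 74/13, -72/13, -40/13]
R4 ← R4 + (10/13)·R1: [0, 60/13, 24/13, 29/13, -33/13]
R3 ← R3 + (6/17)·R2: [0, 0, 220/17, -120/17, -152/17]
R4 ← R4 − (10/17)·R2: [0, 0, -174/17, 81/17, 123/17]
R4 ← R4 + (87/110)·R3: [0, 0, 0, -9/11, 9/55]
4 nonzero rows, so rank(A) = 4.
A has 5 columns; by rank–nullity, nullity = 5 − 4 = 1.

1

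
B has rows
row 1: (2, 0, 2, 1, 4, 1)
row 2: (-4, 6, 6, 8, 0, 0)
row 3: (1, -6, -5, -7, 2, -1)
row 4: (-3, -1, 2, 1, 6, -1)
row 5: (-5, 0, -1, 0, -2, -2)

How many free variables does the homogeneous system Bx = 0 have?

Row reduce to echelon form.
R2 ← R2 + (2)·R1: [0, 6, 10, 10, 8, 2]
R3 ← R3 − (1/2)·R1: [0, -6, -6, -15/2, 0, -3/2]
R4 ← R4 + (3/2)·R1: [0, -1, 5, 5/2, 12, 1/2]
R5 ← R5 + (5/2)·R1: [0, 0, 4, 5/2, 8, 1/2]
R3 ← R3 + R2: [0, 0, 4, 5/2, 8, 1/2]
R4 ← R4 + (1/6)·R2: [0, 0, 20/3, 25/6, 40/3, 5/6]
R4 ← R4 − (5/3)·R3: [0, 0, 0, 0, 0, 0]
R5 ← R5 − R3: [0, 0, 0, 0, 0, 0]
3 nonzero rows, so rank(B) = 3.
B has 6 columns; by rank–nullity, nullity = 6 − 3 = 3.

3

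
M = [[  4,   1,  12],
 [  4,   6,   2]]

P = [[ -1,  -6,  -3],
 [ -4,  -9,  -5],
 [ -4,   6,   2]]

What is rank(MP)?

2

First compute MP:
[[-56,  39,   7],
 [-36, -66, -38]]
Now row reduce the product.
R2 ← R2 − (9/14)·R1: [0, -1275/14, -85/2]
2 nonzero rows, so rank(MP) = 2.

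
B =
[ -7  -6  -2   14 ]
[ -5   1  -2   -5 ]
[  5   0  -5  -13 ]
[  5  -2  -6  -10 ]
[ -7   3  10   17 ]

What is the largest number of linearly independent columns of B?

3

Row reduce to echelon form.
R2 ← R2 − (5/7)·R1: [0, 37/7, -4/7, -15]
R3 ← R3 + (5/7)·R1: [0, -30/7, -45/7, -3]
R4 ← R4 + (5/7)·R1: [0, -44/7, -52/7, 0]
R5 ← R5 − R1: [0, 9, 12, 3]
R3 ← R3 + (30/37)·R2: [0, 0, -255/37, -561/37]
R4 ← R4 + (44/37)·R2: [0, 0, -300/37, -660/37]
R5 ← R5 − (63/37)·R2: [0, 0, 480/37, 1056/37]
R4 ← R4 − (20/17)·R3: [0, 0, 0, 0]
R5 ← R5 + (32/17)·R3: [0, 0, 0, 0]
Echelon form has 3 nonzero rows, so rank(B) = 3.
The rank gives the maximum number of linearly independent columns: 3.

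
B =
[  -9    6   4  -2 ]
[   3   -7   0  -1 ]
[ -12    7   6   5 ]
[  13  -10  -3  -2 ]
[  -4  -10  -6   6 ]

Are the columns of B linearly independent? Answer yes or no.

Row reduce B to echelon form.
R2 ← R2 + (1/3)·R1: [0, -5, 4/3, -5/3]
R3 ← R3 − (4/3)·R1: [0, -1, 2/3, 23/3]
R4 ← R4 + (13/9)·R1: [0, -4/3, 25/9, -44/9]
R5 ← R5 − (4/9)·R1: [0, -38/3, -70/9, 62/9]
R3 ← R3 − (1/5)·R2: [0, 0, 2/5, 8]
R4 ← R4 − (4/15)·R2: [0, 0, 109/45, -40/9]
R5 ← R5 − (38/15)·R2: [0, 0, -502/45, 100/9]
R4 ← R4 − (109/18)·R3: [0, 0, 0, -476/9]
R5 ← R5 + (251/9)·R3: [0, 0, 0, 2108/9]
R5 ← R5 + (31/7)·R4: [0, 0, 0, 0]
4 pivots among 4 columns.
Every column is a pivot column, so the columns are linearly independent.

yes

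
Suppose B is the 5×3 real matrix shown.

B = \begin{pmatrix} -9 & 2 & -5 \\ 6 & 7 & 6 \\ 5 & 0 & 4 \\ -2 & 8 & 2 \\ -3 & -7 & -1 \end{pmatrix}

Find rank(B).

Row reduce to echelon form.
R2 ← R2 + (2/3)·R1: [0, 25/3, 8/3]
R3 ← R3 + (5/9)·R1: [0, 10/9, 11/9]
R4 ← R4 − (2/9)·R1: [0, 68/9, 28/9]
R5 ← R5 − (1/3)·R1: [0, -23/3, 2/3]
R3 ← R3 − (2/15)·R2: [0, 0, 13/15]
R4 ← R4 − (68/75)·R2: [0, 0, 52/75]
R5 ← R5 + (23/25)·R2: [0, 0, 78/25]
R4 ← R4 − (4/5)·R3: [0, 0, 0]
R5 ← R5 − (18/5)·R3: [0, 0, 0]
Echelon form has 3 nonzero rows, so rank(B) = 3.

3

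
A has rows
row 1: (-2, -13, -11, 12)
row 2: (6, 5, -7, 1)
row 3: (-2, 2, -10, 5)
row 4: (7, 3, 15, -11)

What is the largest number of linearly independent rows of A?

4

Row reduce to echelon form.
R2 ← R2 + (3)·R1: [0, -34, -40, 37]
R3 ← R3 − R1: [0, 15, 1, -7]
R4 ← R4 + (7/2)·R1: [0, -85/2, -47/2, 31]
R3 ← R3 + (15/34)·R2: [0, 0, -283/17, 317/34]
R4 ← R4 − (5/4)·R2: [0, 0, 53/2, -61/4]
R4 ← R4 + (901/566)·R3: [0, 0, 0, -231/566]
Echelon form has 4 nonzero rows, so rank(A) = 4.
The rank gives the maximum number of linearly independent rows: 4.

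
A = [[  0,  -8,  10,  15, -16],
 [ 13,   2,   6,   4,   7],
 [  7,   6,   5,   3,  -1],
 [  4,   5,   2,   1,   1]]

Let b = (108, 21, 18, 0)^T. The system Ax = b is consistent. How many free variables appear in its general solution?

1

Row reduce the augmented matrix [A | b].
Swap R1 ↔ R2
R3 ← R3 − (7/13)·R1: [0, 64/13, 23/13, 11/13, -62/13, 87/13]
R4 ← R4 − (4/13)·R1: [0, 57/13, 2/13, -3/13, -15/13, -84/13]
R3 ← R3 + (8/13)·R2: [0, 0, 103/13, 131/13, -190/13, 951/13]
R4 ← R4 + (57/104)·R2: [0, 0, 293/52, 831/104, -129/13, 1371/26]
R4 ← R4 − (293/412)·R3: [0, 0, 0, 679/824, 97/206, 291/412]
The echelon form has 4 nonzero rows, and every pivot lies in the first 5 columns, so rank(A) = rank([A|b]) = 4.
The system is consistent.
Free variables = (unknowns) − (rank) = 5 − 4 = 1.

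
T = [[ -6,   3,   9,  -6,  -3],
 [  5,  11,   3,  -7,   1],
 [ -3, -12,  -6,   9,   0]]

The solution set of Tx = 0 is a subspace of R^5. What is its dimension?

Row reduce to echelon form.
R2 ← R2 + (5/6)·R1: [0, 27/2, 21/2, -12, -3/2]
R3 ← R3 − (1/2)·R1: [0, -27/2, -21/2, 12, 3/2]
R3 ← R3 + R2: [0, 0, 0, 0, 0]
2 nonzero rows, so rank(T) = 2.
T has 5 columns; by rank–nullity, nullity = 5 − 2 = 3.

3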